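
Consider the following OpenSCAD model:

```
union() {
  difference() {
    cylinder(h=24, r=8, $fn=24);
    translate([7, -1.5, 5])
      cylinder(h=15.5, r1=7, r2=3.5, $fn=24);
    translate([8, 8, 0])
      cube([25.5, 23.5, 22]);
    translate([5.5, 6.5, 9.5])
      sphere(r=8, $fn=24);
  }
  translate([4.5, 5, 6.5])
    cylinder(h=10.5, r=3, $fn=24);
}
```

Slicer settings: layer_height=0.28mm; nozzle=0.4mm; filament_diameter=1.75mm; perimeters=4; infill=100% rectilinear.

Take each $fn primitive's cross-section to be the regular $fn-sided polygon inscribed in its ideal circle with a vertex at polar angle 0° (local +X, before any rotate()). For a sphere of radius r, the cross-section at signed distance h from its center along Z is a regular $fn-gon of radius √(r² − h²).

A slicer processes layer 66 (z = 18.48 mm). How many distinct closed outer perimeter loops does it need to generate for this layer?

1

At z = 18.48 mm: the r=8 cylinder contributes a regular 24-gon of circumradius 8; the cone at (7, -1.5) (r1=7→r2=3.5) has section circumradius 3.956 here — a regular 24-gon; the cube at (8, 8) (footprint 25.5×23.5) is included at this height; the sphere at (5.5, 6.5) is not intersected at this z (|z−center|=8.980 > r=8); Subtracting the remaining from the first: starting from the r=8 cylinder, the cone at (7, -1.5) partially overlaps it — only the 27.91 mm² overlap (of its 48.61 mm²) is removed, clipping the outline; the 25.5×23.5 cube at (8, 8) misses the remaining region (no effect) — 1 connected region; the cylinder at (4.5, 5) is absent (z outside [6.5, 17]); Merging all regions: only that combined region is present, so the union is just that shape — 1 connected region. The result has 1 disconnected region.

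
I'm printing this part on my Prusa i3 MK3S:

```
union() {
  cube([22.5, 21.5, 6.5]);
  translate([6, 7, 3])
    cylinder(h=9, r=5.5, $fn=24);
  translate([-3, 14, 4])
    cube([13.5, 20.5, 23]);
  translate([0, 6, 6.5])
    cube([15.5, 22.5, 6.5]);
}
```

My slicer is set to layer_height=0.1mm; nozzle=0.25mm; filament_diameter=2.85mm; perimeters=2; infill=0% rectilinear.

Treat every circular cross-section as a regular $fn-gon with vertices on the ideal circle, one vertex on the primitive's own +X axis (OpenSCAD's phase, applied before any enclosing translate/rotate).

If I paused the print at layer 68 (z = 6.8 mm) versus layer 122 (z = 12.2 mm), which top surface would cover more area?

Layer 68 (z = 6.8): the cube is absent (z outside [0, 6.5]); the r=5.5 cylinder at (6, 7) gives a regular 24-gon of circumradius 5.5 (constant along its height) (area = (24/2)·5.500²·sin(360°/24) = 93.95 mm²); the 13.5×20.5 cube at (-3, 14) contributes its full rectangle (area 276.75 mm²); the cube at (0, 6) (footprint 15.5×22.5) is included at this height (area 348.75 mm²); Merging all regions: the regions partially overlap — summed areas 719.45 mm² minus the doubly-counted overlap 210.09 mm² gives 509.36 mm² — area = 509.36 mm². So its area = 509.36 mm². Layer 122 (z = 12.2): the cube is absent (z outside [0, 6.5]); the cylinder at (6, 7) is not intersected at this z (z outside [3, 12]); the cube at (-3, 14) is present — its section is the full 13.5×20.5 rectangle (area 276.75 mm²); the 15.5×22.5 cube at (0, 6) contributes its full rectangle (area 348.75 mm²); Taking the union: the regions partially overlap — summed areas 625.50 mm² minus the doubly-counted overlap 152.25 mm² gives 473.25 mm² — area = 473.25 mm². So its area = 473.25 mm². Layer 68 is larger (509.36 vs 473.25 mm²).

layer 68 (z = 6.8 mm)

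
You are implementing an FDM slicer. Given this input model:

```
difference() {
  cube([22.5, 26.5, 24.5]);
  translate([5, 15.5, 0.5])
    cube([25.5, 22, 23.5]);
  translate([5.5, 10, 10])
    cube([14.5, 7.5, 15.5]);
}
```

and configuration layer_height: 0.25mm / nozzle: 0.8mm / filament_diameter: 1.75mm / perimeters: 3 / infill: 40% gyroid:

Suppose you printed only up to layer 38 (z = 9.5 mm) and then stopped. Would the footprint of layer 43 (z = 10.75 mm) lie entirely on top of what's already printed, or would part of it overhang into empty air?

Compare the two slices. At z = 9.5: the 22.5×26.5 cube contributes its full rectangle (area 596.25 mm²); the cube at (5, 15.5) (footprint 25.5×22) is included at this height (area 561.00 mm²); the cube at (5.5, 10) does not reach this height (z outside [10, 25.5]); After the difference (first − rest): starting from the 22.5×26.5 cube (596.25 mm²), the 25.5×22 cube at (5, 15.5) partially overlaps it — only the 192.50 mm² overlap (of its 561.00 mm²) is removed, clipping the outline — area = 403.75 mm². At z = 10.75: the cube is present — its section is the full 22.5×26.5 rectangle (area 596.25 mm²); the cube at (5, 15.5) (footprint 25.5×22) is included at this height (area 561.00 mm²); the cube at (5.5, 10) (footprint 14.5×7.5) is included at this height (area 108.75 mm²); Taking the first minus the rest: starting from the 22.5×26.5 cube (596.25 mm²), the 25.5×22 cube at (5, 15.5) partially overlaps it — only the 192.50 mm² overlap (of its 561.00 mm²) is removed, clipping the outline; the 14.5×7.5 cube at (5.5, 10) partially overlaps it — only the 79.75 mm² overlap (of its 108.75 mm²) is removed, clipping the outline — area = 324.00 mm². Checking containment: the cross-section at z = 10.75 is a subset of the cross-section at z = 9.5.

entirely on top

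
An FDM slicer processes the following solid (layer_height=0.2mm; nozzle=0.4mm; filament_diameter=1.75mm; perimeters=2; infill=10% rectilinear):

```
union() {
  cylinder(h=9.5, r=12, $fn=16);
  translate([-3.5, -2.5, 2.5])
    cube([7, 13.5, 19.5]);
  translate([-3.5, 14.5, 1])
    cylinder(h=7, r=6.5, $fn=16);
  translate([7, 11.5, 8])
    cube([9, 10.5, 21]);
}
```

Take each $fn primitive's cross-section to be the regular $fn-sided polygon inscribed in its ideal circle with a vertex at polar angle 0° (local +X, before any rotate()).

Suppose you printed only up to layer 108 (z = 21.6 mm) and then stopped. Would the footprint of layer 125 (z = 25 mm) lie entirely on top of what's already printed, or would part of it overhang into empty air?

entirely on top

Compare the two slices. At z = 21.6: the cylinder is absent (z outside [0, 9.5]); the cube at (-3.5, -2.5) is present — its section is the full 7×13.5 rectangle (area 94.50 mm²); the cylinder at (-3.5, 14.5) is not intersected at this z (z outside [1, 8]); the 9×10.5 cube at (7, 11.5) contributes its full rectangle (area 94.50 mm²); Merging all regions: the 2 present regions are separate (no shared area or edge), so areas and boundary lengths simply add and each stays a separate island — area = 189.00 mm². At z = 25: the cylinder does not reach this height (z outside [0, 9.5]); the cube at (-3.5, -2.5) is not intersected at this z (z outside [2.5, 22]); the cylinder at (-3.5, 14.5) is not intersected at this z (z outside [1, 8]); the 9×10.5 cube at (7, 11.5) contributes its full rectangle (area 94.50 mm²); Merging all regions: only the 9×10.5 cube at (7, 11.5) is present, so the union is just that shape — area = 94.50 mm². Checking containment: the cross-section at z = 25 is a subset of the cross-section at z = 21.6.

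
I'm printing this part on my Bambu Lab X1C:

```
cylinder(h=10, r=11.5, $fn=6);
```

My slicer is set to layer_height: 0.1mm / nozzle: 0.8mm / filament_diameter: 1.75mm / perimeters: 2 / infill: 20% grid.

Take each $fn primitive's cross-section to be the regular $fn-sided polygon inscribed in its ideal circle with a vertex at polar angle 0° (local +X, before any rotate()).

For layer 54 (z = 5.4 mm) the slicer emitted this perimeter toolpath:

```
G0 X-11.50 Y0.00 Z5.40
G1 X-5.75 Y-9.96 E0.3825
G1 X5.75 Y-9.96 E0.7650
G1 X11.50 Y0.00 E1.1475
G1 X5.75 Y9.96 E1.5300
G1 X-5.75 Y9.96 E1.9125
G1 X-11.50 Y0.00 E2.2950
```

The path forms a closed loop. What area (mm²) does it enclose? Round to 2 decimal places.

343.62 mm²

Apply the shoelace formula to the sequence of (X, Y) vertices; enclosed area = 343.62 mm².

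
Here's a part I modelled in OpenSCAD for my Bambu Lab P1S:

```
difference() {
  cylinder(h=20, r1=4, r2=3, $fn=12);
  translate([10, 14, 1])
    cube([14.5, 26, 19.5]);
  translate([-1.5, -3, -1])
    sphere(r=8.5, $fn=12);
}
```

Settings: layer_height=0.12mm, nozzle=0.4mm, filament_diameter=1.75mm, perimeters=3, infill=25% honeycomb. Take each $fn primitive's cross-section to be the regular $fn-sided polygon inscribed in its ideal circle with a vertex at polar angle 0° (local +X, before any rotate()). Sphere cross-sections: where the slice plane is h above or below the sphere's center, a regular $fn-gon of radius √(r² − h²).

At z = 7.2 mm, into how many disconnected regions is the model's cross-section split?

At z = 7.2 mm: the cone contributes a regular 12-gon of circumradius 3.640 (interpolated between r1=4 and r2=3 at t=0.360); the 14.5×26 cube at (10, 14) contributes its full rectangle; the r=8.5 sphere at (-1.5, -3) slices to a regular 12-gon of circumradius 2.238 (√(r²−h²) with h=8.2 from center); Taking the first minus the rest: starting from the cone, the 14.5×26 cube at (10, 14) misses the remaining region (no effect); the r=8.5 sphere at (-1.5, -3) partially overlaps it — only the 7.40 mm² overlap (of its 15.03 mm²) is removed, clipping the outline — 1 connected region. The result has 1 disconnected region.

1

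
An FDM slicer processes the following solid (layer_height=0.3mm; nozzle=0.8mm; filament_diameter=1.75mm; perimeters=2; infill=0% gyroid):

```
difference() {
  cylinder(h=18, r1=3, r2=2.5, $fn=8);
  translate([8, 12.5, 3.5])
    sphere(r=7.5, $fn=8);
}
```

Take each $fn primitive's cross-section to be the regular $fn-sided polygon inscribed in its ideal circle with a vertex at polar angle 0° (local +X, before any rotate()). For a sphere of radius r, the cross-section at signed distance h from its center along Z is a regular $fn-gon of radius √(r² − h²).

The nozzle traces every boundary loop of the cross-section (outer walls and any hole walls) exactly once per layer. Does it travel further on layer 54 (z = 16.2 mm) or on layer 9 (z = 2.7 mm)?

Layer 54 (z = 16.2): the cone contributes a regular 8-gon of circumradius 2.550 (interpolated between r1=3 and r2=2.5 at t=0.900) (perimeter = 2·8·2.550·sin(180°/8) = 15.61 mm); the sphere at (8, 12.5) is not intersected at this z (|z−center|=12.700 > r=7.5); Taking the first minus the rest: none of the subtracted shapes is present at this height, so the cone is unchanged — boundary = 15.61 mm. So its perimeter = 15.61 mm. Layer 9 (z = 2.7): the cone: at t=0.150 of its height the radius interpolates to r₁+(r₂−r₁)t = 2.925, giving a regular 8-gon of that circumradius (perimeter = 2·8·2.925·sin(180°/8) = 17.91 mm); the sphere at (8, 12.5): section is a regular 8-gon, circumradius = √(r²−h²) = √(7.5²−0.8²) = 7.457 (perimeter = 2·8·7.457·sin(180°/8) = 45.66 mm); After the difference (first − rest): starting from the cone, the r=7.5 sphere at (8, 12.5) misses the remaining region (no effect) — boundary = 17.91 mm. So its perimeter = 17.91 mm. Layer 9 is larger (17.91 vs 15.61 mm).

layer 9 (z = 2.7 mm)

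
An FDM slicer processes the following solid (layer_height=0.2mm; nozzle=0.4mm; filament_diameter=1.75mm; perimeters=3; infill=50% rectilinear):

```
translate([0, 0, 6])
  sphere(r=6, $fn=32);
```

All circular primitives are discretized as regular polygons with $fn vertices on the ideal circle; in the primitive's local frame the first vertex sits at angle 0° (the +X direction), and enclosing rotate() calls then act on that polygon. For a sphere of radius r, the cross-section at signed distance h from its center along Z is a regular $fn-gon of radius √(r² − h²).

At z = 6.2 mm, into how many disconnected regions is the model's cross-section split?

At z = 6.2 mm: the r=6 sphere slices to a regular 32-gon of circumradius 5.997 (√(r²−h²) with h=0.2 from center). The result has 1 disconnected region.

1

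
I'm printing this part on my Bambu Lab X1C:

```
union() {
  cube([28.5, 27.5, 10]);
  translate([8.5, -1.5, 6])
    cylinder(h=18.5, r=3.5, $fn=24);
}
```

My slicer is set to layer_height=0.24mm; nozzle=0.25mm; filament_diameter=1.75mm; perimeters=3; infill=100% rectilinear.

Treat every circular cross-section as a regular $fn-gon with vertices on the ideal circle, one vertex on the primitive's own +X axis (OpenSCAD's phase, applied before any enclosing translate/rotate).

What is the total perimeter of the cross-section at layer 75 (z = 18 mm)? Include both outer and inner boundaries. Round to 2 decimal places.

21.93 mm

At z = 18 mm: the cube does not reach this height (z outside [0, 10]); the r=3.5 cylinder at (8.5, -1.5) contributes a regular 24-gon of circumradius 3.5 (perimeter = 2·24·3.500·sin(180°/24) = 21.93 mm); Combining (union): only the r=3.5 cylinder at (8.5, -1.5) is present, so the union is just that shape — boundary = 21.93 mm. Overall, the cross-section is a single solid region. Total boundary length (outer) = 21.93 mm.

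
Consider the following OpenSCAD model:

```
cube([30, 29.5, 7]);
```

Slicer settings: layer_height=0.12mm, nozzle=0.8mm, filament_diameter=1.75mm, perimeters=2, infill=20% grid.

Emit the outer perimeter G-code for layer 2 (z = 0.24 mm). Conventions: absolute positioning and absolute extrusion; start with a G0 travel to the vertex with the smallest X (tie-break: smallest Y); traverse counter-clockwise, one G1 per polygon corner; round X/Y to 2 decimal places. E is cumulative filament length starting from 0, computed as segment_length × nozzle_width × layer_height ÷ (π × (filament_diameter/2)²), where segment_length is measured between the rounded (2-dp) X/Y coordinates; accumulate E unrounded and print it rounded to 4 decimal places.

At z = 0.24 mm: the 30×29.5 cube contributes its full rectangle. The outline is a single polygon with 4 vertices. Extrusion per mm of travel: 0.8 × 0.12 / (π × 0.875²) = 0.039912. Accumulating E over each segment gives final E = 4.7495.

G0 X0.00 Y0.00 Z0.24
G1 X30.00 Y0.00 E1.1974
G1 X30.00 Y29.50 E2.3748
G1 X0.00 Y29.50 E3.5721
G1 X0.00 Y0.00 E4.7495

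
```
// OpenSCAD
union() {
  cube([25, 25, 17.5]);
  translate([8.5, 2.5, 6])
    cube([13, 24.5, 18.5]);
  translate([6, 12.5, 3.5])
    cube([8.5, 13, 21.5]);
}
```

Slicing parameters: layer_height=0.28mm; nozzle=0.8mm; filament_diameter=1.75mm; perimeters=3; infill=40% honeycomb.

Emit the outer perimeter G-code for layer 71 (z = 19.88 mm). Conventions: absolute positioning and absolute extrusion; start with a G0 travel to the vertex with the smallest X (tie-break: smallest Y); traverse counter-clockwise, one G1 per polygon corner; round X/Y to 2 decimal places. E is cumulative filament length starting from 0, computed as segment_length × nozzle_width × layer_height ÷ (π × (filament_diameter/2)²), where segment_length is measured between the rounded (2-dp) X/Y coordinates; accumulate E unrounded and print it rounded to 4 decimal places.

G0 X6.00 Y12.50 Z19.88
G1 X8.50 Y12.50 E0.2328
G1 X8.50 Y2.50 E1.1641
G1 X21.50 Y2.50 E2.3748
G1 X21.50 Y27.00 E4.6564
G1 X8.50 Y27.00 E5.8671
G1 X8.50 Y25.50 E6.0068
G1 X6.00 Y25.50 E6.2396
G1 X6.00 Y12.50 E7.4503

At z = 19.88 mm: the cube is absent (z outside [0, 17.5]); the cube at (8.5, 2.5) (footprint 13×24.5) is included at this height; the cube at (6, 12.5) (footprint 8.5×13) is included at this height; Combining (union): the regions partially overlap (shared area 78.00 mm²), so overlapping operands fuse into one piece — 1 connected region. The outline is a single polygon with 8 vertices. Extrusion per mm of travel: 0.8 × 0.28 / (π × 0.875²) = 0.093128. Accumulating E over each segment gives final E = 7.4503.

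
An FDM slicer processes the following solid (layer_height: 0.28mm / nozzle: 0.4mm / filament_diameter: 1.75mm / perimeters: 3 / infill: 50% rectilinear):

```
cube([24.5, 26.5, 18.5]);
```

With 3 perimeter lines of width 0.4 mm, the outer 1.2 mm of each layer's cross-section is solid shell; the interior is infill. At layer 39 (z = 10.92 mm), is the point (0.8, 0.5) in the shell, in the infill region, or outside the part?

shell

At z = 10.92 mm: the cube is present — its section is the full 24.5×26.5 rectangle. Overall, the cross-section is a single solid region. The nearest boundary edge runs (0.00, 0.00)→(24.50, 0.00); distance from the point to it = 0.50 mm. The point is inside the cross-section, 0.50 mm from the nearest boundary — within the 1.2 mm shell band (3 × 0.4).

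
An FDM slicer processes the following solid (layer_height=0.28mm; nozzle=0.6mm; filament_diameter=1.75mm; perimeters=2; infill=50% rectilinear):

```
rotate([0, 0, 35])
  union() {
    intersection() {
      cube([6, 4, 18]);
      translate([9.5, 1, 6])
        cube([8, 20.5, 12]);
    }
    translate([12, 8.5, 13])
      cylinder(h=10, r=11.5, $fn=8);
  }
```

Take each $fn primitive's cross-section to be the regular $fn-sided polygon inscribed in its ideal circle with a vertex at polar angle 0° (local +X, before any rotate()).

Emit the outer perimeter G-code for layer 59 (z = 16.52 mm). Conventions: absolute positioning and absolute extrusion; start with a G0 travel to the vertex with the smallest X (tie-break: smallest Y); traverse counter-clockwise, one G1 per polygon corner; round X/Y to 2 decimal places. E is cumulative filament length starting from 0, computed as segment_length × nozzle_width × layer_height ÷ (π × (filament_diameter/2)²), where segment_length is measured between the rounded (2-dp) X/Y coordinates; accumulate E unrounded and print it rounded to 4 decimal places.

At z = 16.52 mm: the cube (footprint 6×4) is included at this height; the cube at (9.5, 1) (footprint 8×20.5) is included at this height; After intersecting: the 8×20.5 cube at (9.5, 1) does not overlap the 6×4 cube (empty) — nothing remains; the r=11.5 cylinder at (12, 8.5) contributes a regular 8-gon of circumradius 11.5; Combining (union): only the r=11.5 cylinder at (12, 8.5) is present, so the union is just that shape — 1 connected region; (rotated 35° about Z; rotation is an isometry so areas/perimeters/island counts are preserved). The outline is a single polygon with 8 vertices. Extrusion per mm of travel: 0.6 × 0.28 / (π × 0.875²) = 0.069846. Accumulating E over each segment gives final E = 4.9178.

G0 X-6.37 Y15.84 Z16.52
G1 X-4.47 Y7.25 E0.6145
G1 X2.96 Y2.52 E1.2297
G1 X11.55 Y4.43 E1.8443
G1 X16.28 Y11.85 E2.4589
G1 X14.37 Y20.44 E3.0735
G1 X6.95 Y25.17 E3.6881
G1 X-1.64 Y23.27 E4.3026
G1 X-6.37 Y15.84 E4.9178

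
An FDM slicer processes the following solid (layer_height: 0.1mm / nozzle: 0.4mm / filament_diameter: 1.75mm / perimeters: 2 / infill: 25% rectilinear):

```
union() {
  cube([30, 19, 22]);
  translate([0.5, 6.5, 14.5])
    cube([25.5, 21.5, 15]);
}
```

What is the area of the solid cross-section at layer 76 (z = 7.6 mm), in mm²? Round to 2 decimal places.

At z = 7.6 mm: the cube is present — its section is the full 30×19 rectangle (area 570.00 mm²); the cube at (0.5, 6.5) is not intersected at this z (z outside [14.5, 29.5]); Combining (union): only the 30×19 cube is present, so the union is just that shape — area = 570.00 mm². Overall, the cross-section is a single solid region. Net area = 570.00 mm².

570.00 mm²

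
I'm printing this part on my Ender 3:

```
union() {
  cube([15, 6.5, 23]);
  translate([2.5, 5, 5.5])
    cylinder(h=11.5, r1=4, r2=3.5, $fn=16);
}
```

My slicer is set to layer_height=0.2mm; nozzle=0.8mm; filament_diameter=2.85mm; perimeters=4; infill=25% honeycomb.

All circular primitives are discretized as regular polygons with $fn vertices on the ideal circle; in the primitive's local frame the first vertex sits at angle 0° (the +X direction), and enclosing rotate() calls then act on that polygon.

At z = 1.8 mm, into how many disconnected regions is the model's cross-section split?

1

At z = 1.8 mm: the cube (footprint 15×6.5) is included at this height; the cone at (2.5, 5) does not reach this height (z outside [5.5, 17]); Merging all regions: only the 15×6.5 cube is present, so the union is just that shape — 1 connected region. The result has 1 disconnected region.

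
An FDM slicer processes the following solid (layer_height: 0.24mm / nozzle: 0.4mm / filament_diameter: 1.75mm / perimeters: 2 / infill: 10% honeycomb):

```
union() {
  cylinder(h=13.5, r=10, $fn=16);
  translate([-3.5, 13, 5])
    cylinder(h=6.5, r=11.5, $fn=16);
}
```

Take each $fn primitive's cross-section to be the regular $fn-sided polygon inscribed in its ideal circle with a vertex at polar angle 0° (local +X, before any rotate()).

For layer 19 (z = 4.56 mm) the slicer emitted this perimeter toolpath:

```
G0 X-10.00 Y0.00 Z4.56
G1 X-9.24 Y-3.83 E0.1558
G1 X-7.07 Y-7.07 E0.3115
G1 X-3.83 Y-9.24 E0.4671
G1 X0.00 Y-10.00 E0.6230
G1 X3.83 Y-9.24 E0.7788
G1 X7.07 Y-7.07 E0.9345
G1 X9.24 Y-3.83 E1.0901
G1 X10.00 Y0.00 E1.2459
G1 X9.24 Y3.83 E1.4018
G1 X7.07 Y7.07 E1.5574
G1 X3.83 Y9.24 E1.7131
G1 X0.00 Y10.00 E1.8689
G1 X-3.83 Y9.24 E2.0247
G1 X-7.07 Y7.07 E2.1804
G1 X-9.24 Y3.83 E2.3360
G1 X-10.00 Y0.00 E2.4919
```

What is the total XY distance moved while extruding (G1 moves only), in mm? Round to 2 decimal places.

62.43 mm

Sum the Euclidean lengths of each G1 segment: total = 62.43 mm.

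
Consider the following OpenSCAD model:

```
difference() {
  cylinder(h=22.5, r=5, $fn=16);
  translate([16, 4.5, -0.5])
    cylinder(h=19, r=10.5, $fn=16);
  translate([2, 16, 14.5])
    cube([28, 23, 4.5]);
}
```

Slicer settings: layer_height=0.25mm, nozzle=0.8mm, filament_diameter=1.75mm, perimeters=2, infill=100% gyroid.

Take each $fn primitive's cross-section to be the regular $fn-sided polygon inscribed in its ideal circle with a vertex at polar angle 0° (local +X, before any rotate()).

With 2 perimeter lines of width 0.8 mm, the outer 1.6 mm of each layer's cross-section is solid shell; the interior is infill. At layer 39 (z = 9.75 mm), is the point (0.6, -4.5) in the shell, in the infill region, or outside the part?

shell

At z = 9.75 mm: the cylinder: section is a regular 16-gon, circumradius r=5; the r=10.5 cylinder at (16, 4.5) contributes a regular 16-gon of circumradius 10.5; the cube at (2, 16) is not intersected at this z (z outside [14.5, 19]); Subtracting the remaining from the first: starting from the r=5 cylinder, the r=10.5 cylinder at (16, 4.5) misses the remaining region (no effect) — 1 connected region. Overall, the cross-section is a single solid region. The nearest boundary edge runs (1.91, -4.62)→(-0.00, -5.00); distance from the point to it = 0.37 mm. The point is inside the cross-section, 0.37 mm from the nearest boundary — within the 1.6 mm shell band (2 × 0.8).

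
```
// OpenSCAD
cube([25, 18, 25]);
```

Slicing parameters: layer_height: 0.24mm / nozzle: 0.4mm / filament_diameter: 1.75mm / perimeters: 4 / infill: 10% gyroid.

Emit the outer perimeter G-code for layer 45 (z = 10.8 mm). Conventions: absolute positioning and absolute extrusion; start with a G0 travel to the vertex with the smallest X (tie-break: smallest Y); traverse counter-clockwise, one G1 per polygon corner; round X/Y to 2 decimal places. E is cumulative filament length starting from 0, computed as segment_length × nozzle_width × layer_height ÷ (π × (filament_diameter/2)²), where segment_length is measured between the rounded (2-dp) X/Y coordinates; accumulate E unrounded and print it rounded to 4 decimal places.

At z = 10.8 mm: the cube is present — its section is the full 25×18 rectangle. The outline is a single polygon with 4 vertices. Extrusion per mm of travel: 0.4 × 0.24 / (π × 0.875²) = 0.039912. Accumulating E over each segment gives final E = 3.4324.

G0 X0.00 Y0.00 Z10.80
G1 X25.00 Y0.00 E0.9978
G1 X25.00 Y18.00 E1.7162
G1 X0.00 Y18.00 E2.7140
G1 X0.00 Y0.00 E3.4324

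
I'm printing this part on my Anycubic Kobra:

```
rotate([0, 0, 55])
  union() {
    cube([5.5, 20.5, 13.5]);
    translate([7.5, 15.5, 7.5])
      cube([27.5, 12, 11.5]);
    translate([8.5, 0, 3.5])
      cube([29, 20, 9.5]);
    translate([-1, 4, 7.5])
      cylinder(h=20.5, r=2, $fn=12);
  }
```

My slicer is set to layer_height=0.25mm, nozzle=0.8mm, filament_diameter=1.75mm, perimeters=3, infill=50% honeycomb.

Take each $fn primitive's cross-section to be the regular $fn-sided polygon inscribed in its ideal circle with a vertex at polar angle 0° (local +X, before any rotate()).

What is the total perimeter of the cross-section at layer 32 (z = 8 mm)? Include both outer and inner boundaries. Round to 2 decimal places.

At z = 8 mm: the cube (footprint 5.5×20.5) is included at this height (perimeter 52.00 mm); the cube at (7.5, 15.5) is present — its section is the full 27.5×12 rectangle (perimeter 79.00 mm); the 29×20 cube at (8.5, 0) contributes its full rectangle (perimeter 98.00 mm); the cylinder at (-1, 4): section is a regular 12-gon, circumradius r=2 (perimeter = 2·12·2.000·sin(180°/12) = 12.42 mm); Combining (union): the regions partially overlap (shared area 121.52 mm²), so the edge portions inside another operand are dropped and the merged outline is re-measured after clipping — boundary = 171.82 mm; (whole slice rotated 55° about Z — lengths, areas and connectivity unchanged). Overall, the cross-section has 2 separate islands. Total boundary length (outer) = 171.82 mm.

171.82 mm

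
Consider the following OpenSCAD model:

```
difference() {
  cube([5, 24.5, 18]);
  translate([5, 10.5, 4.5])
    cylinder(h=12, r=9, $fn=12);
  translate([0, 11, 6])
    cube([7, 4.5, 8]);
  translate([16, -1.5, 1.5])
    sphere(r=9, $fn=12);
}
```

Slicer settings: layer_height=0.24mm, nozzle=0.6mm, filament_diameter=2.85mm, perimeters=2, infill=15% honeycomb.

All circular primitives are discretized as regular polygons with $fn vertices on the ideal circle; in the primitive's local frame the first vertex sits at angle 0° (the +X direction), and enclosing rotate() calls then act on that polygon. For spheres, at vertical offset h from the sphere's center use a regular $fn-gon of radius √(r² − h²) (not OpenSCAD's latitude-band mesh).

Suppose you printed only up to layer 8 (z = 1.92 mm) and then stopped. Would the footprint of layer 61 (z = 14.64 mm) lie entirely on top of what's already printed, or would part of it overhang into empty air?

Compare the two slices. At z = 1.92: the 5×24.5 cube contributes its full rectangle (area 122.50 mm²); the cylinder at (5, 10.5) is absent (z outside [4.5, 16.5]); the cube at (0, 11) does not reach this height (z outside [6, 14]); the r=9 sphere at (16, -1.5) contributes a regular 12-gon of circumradius √(9²−0.42²) = 8.990 (area = (12/2)·8.990²·sin(360°/12) = 242.47 mm²); After the difference (first − rest): starting from the 5×24.5 cube (122.50 mm²), the r=9 sphere at (16, -1.5) misses the remaining region (no effect) — area = 122.50 mm². At z = 14.64: the cube is present — its section is the full 5×24.5 rectangle (area 122.50 mm²); the r=9 cylinder at (5, 10.5) contributes a regular 12-gon of circumradius 9 (area = (12/2)·9.000²·sin(360°/12) = 243.00 mm²); the cube at (0, 11) is absent (z outside [6, 14]); the sphere at (16, -1.5) is absent (|z−center|=13.140 > r=9); Taking the first minus the rest: starting from the 5×24.5 cube (122.50 mm²), the r=9 cylinder at (5, 10.5) partially overlaps it — only the 83.12 mm² overlap (of its 243.00 mm²) is removed, clipping the outline — area = 39.38 mm². Checking containment: the cross-section at z = 14.64 is a subset of the cross-section at z = 1.92.

entirely on top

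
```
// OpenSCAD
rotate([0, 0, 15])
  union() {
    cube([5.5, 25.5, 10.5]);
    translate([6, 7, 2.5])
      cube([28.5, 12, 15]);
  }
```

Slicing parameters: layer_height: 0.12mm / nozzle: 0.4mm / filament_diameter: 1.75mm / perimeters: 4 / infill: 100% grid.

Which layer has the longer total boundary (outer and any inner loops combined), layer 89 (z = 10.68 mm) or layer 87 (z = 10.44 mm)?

layer 87 (z = 10.44 mm)

Layer 89 (z = 10.68): the cube does not reach this height (z outside [0, 10.5]); the cube at (6, 7) (footprint 28.5×12) is included at this height (perimeter 81.00 mm); Taking the union: only the 28.5×12 cube at (6, 7) is present, so the union is just that shape — boundary = 81.00 mm; (whole slice rotated 15° about Z — lengths, areas and connectivity unchanged). So its perimeter = 81.00 mm. Layer 87 (z = 10.44): the 5.5×25.5 cube contributes its full rectangle (perimeter 62.00 mm); the cube at (6, 7) is present — its section is the full 28.5×12 rectangle (perimeter 81.00 mm); Taking the union: the 2 present regions are separate (no shared area or edge), so areas and boundary lengths simply add and each stays a separate island — boundary = 143.00 mm; (rotated 15° about Z; rotation is an isometry so areas/perimeters/island counts are preserved). So its perimeter = 143.00 mm. Layer 87 is larger (143.00 vs 81.00 mm).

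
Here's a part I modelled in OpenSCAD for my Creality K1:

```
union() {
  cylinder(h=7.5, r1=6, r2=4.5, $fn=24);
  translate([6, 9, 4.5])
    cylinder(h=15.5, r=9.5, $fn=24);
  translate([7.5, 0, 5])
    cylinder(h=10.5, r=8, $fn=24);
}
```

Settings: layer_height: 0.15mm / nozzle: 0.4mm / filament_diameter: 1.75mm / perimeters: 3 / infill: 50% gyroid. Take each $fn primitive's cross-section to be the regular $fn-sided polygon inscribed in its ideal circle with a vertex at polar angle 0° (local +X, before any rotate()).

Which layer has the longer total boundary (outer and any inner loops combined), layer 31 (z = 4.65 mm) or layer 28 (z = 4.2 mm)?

Layer 31 (z = 4.65): the cone (r1=6→r2=4.5) has section circumradius 5.070 here — a regular 24-gon (perimeter = 2·24·5.070·sin(180°/24) = 31.76 mm); the r=9.5 cylinder at (6, 9) contributes a regular 24-gon of circumradius 9.5 (perimeter = 2·24·9.500·sin(180°/24) = 59.52 mm); the cylinder at (7.5, 0) is not intersected at this z (z outside [5, 15.5]); Merging all regions: the regions partially overlap (shared area 22.61 mm²), so the edge portions inside another operand are dropped and the merged outline is re-measured after clipping — boundary = 71.37 mm. So its perimeter = 71.37 mm. Layer 28 (z = 4.2): the cone (r1=6→r2=4.5) has section circumradius 5.160 here — a regular 24-gon (perimeter = 2·24·5.160·sin(180°/24) = 32.33 mm); the cylinder at (6, 9) is not intersected at this z (z outside [4.5, 20]); the cylinder at (7.5, 0) does not reach this height (z outside [5, 15.5]); Merging all regions: only the cone is present, so the union is just that shape — boundary = 32.33 mm. So its perimeter = 32.33 mm. Layer 31 is larger (71.37 vs 32.33 mm).

layer 31 (z = 4.65 mm)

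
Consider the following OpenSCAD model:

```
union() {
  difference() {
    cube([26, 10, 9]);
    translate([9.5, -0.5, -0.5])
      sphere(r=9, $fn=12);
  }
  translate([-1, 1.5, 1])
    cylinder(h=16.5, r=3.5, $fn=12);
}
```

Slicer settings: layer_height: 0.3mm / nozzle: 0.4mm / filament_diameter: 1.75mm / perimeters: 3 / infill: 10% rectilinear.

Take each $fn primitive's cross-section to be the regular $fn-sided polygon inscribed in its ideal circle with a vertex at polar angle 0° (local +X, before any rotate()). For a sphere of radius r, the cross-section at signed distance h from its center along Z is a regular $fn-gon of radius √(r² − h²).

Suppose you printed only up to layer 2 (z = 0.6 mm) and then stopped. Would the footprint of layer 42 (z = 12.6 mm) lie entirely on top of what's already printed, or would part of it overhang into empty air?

part overhangs

Compare the two slices. At z = 0.6: the cube (footprint 26×10) is included at this height (area 260.00 mm²); the r=9 sphere at (9.5, -0.5) slices to a regular 12-gon of circumradius 8.933 (√(r²−h²) with h=1.1 from center) (area = (12/2)·8.933²·sin(360°/12) = 239.37 mm²); After the difference (first − rest): starting from the 26×10 cube (260.00 mm²), the r=9 sphere at (9.5, -0.5) partially overlaps it — only the 110.82 mm² overlap (of its 239.37 mm²) is removed, clipping the outline — area = 149.18 mm²; the cylinder at (-1, 1.5) is not intersected at this z (z outside [1, 17.5]); Combining (union): only that combined region is present, so the union is just that shape — area = 149.18 mm². At z = 12.6: the cube is absent (z outside [0, 9]); the sphere at (9.5, -0.5) is not intersected at this z (|z−center|=13.100 > r=9); Taking the first minus the rest: the first operand is absent here, so nothing remains; the cylinder at (-1, 1.5): section is a regular 12-gon, circumradius r=3.5 (area = (12/2)·3.500²·sin(360°/12) = 36.75 mm²); Taking the union: only the r=3.5 cylinder at (-1, 1.5) is present, so the union is just that shape — area = 36.75 mm². Checking containment: at z = 12.6 the cross-section extends beyond the z = 0.6 cross-section by about 31.28 mm².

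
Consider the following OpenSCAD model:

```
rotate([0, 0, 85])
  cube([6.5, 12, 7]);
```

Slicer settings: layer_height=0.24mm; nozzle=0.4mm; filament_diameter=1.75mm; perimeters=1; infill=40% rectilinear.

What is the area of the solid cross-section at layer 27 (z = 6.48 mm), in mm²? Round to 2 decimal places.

78.00 mm²

At z = 6.48 mm: the cube (footprint 6.5×12) is included at this height (area 78.00 mm²); (rotated 85° about Z; rotation is an isometry so areas/perimeters/island counts are preserved). Overall, the cross-section is a single solid region. Net area = 78.00 mm².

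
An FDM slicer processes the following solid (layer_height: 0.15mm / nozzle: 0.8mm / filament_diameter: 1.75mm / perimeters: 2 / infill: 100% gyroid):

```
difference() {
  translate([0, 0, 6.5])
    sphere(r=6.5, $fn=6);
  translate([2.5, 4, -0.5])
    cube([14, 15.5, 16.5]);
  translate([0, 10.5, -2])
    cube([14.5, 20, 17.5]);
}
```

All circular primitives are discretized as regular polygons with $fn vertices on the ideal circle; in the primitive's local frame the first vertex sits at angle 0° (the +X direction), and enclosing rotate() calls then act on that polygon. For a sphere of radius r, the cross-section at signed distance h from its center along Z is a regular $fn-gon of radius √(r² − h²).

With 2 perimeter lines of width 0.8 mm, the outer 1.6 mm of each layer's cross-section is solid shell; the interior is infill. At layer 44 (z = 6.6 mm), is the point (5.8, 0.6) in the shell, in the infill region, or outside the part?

shell

At z = 6.6 mm: the r=6.5 sphere slices to a regular 6-gon of circumradius 6.499 (√(r²−h²) with h=0.1 from center); the cube at (2.5, 4) (footprint 14×15.5) is included at this height; the cube at (0, 10.5) is present — its section is the full 14.5×20 rectangle; Taking the first minus the rest: starting from the r=6.5 sphere, the 14×15.5 cube at (2.5, 4) partially overlaps it — only the 1.99 mm² overlap (of its 217.00 mm²) is removed, clipping the outline; the 14.5×20 cube at (0, 10.5) misses the remaining region (no effect) — 1 connected region. Overall, the cross-section is a single solid region. The nearest boundary edge runs (4.19, 4.00)→(6.50, 0.00); distance from the point to it = 0.31 mm. The point is inside the cross-section, 0.31 mm from the nearest boundary — within the 1.6 mm shell band (2 × 0.8).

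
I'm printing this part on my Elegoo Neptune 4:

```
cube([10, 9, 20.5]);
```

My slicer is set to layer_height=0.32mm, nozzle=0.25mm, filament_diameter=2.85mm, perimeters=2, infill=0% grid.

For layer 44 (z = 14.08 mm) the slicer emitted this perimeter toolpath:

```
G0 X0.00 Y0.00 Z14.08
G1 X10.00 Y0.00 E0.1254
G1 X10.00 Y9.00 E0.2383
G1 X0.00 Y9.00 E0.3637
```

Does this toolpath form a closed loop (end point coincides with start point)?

Start point (G0): (0.00, 0.00). End point (last G1): the path does not return to the start — open.

no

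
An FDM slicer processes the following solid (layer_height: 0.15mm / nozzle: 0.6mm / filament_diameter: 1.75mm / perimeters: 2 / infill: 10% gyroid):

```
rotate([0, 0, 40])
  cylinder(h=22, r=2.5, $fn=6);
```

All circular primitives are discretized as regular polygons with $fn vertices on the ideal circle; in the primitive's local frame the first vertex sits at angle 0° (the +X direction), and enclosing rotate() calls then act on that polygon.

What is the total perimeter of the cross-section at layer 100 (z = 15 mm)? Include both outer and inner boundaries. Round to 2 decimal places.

At z = 15 mm: the cylinder: section is a regular 6-gon, circumradius r=2.5 (perimeter = 2·6·2.500·sin(180°/6) = 15.00 mm); (whole slice rotated 40° about Z — lengths, areas and connectivity unchanged). Overall, the cross-section is a single solid region. Total boundary length (outer) = 15.00 mm.

15.00 mm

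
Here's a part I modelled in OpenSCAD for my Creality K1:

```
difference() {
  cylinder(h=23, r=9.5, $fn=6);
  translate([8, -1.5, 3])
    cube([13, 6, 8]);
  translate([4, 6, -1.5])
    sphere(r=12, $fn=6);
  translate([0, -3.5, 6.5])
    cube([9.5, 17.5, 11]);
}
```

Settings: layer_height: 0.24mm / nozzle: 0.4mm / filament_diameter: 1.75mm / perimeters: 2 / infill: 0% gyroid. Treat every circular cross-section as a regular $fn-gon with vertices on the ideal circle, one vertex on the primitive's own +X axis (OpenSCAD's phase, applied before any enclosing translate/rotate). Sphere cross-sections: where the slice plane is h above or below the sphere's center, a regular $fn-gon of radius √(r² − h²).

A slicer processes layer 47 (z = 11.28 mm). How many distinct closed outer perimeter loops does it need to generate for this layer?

1

At z = 11.28 mm: the cylinder: section is a regular 6-gon, circumradius r=9.5; the cube at (8, -1.5) is absent (z outside [3, 11]); the sphere at (4, 6) does not reach this height (|z−center|=12.780 > r=12); the 9.5×17.5 cube at (0, -3.5) contributes its full rectangle; Taking the first minus the rest: starting from the r=9.5 cylinder, the 9.5×17.5 cube at (0, -3.5) partially overlaps it — only the 88.33 mm² overlap (of its 166.25 mm²) is removed, clipping the outline — 1 connected region. The result has 1 disconnected region.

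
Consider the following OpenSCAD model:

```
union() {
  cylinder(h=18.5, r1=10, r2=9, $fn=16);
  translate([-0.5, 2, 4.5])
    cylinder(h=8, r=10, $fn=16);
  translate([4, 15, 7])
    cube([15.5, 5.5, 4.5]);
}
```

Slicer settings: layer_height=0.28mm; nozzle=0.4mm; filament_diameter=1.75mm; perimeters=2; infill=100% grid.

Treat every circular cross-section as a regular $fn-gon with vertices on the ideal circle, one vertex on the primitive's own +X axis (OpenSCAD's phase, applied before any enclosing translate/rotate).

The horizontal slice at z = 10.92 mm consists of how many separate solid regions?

2

At z = 10.92 mm: the cone: at t=0.590 of its height the radius interpolates to r₁+(r₂−r₁)t = 9.410, giving a regular 16-gon of that circumradius; the r=10 cylinder at (-0.5, 2) contributes a regular 16-gon of circumradius 10; the 15.5×5.5 cube at (4, 15) contributes its full rectangle; Taking the union: the regions partially overlap (shared area 247.51 mm²), so overlapping operands fuse into one piece — 2 connected regions. The result has 2 disconnected regions.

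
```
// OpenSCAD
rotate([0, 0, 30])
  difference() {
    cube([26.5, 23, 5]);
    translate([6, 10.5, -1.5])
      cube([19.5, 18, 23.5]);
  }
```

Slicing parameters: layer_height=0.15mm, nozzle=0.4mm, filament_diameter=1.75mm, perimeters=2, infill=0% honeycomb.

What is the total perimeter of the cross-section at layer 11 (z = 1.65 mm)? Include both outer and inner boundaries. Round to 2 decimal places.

At z = 1.65 mm: the cube (footprint 26.5×23) is included at this height (perimeter 99.00 mm); the 19.5×18 cube at (6, 10.5) contributes its full rectangle (perimeter 75.00 mm); After the difference (first − rest): starting from the 26.5×23 cube, the 19.5×18 cube at (6, 10.5) partially overlaps it — only the 243.75 mm² overlap (of its 351.00 mm²) is removed, clipping the outline — boundary = 124.00 mm; (rotated 30° about Z; rotation is an isometry so areas/perimeters/island counts are preserved). Overall, the cross-section is a single solid region. Total boundary length (outer) = 124.00 mm.

124.00 mm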